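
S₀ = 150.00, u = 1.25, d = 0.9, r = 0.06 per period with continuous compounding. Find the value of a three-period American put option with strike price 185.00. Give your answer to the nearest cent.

Risk-neutral probability p = (e^0.06 − 0.9)/(1.25 − 0.9) = 0.1618/0.3500 = 0.4624
Terminal stock prices: S_uuu = 293, S_uud = 210.9, S_udd = 151.9, S_ddd = 109.4
Terminal payoffs (K − S): max(-108, 0) = 0, max(-25.94, 0) = 0, max(33.12, 0) = 33.12, max(75.65, 0) = 75.65
Node uu (S = 234.4): continuation = e^(−0.06)·[0.4624·0.0000 + 0.5376·0.0000] = 0.0000; exercise value = 0.0000 ≤ continuation, so V_uu = 0.0000
Node ud (S = 168.8): continuation = e^(−0.06)·[0.4624·0.0000 + 0.5376·33.1250] = 16.7713; exercise value = 16.2500 ≤ continuation, so V_ud = 16.7713
Node dd (S = 121.5): continuation = e^(−0.06)·[0.4624·33.1250 + 0.5376·75.6500] = 52.7264; exercise value = 63.5000 > continuation, so V_dd = 63.5000 (exercise)
Node u (S = 187.5): continuation = e^(−0.06)·[0.4624·0.0000 + 0.5376·16.7713] = 8.4913; exercise value = 0.0000 ≤ continuation, so V_u = 8.4913
Node d (S = 135): continuation = e^(−0.06)·[0.4624·16.7713 + 0.5376·63.5000] = 39.4534; exercise value = 50.0000 > continuation, so V_d = 50.0000 (exercise)
Node 0 (S = 150): continuation = e^(−0.06)·[0.4624·8.4913 + 0.5376·50.0000] = 29.0127; exercise value = 35.0000 > continuation, so V_0 = 35.0000 (exercise)

35.00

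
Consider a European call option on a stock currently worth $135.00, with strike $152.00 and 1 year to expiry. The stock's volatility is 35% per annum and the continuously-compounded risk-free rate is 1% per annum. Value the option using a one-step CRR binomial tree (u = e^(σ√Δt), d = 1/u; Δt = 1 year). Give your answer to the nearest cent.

CRR parameters: u = e^(σ√Δt) = e^(0.35·√1) = 1.4191, d = 1/u = 0.7047
Per-period rate: rΔt = 0.01·1 = 0.01, so R = e^0.01 = 1.0101
Risk-neutral probability p = (e^0.01 − 0.7047)/(1.4191 − 0.7047) = 0.3054/0.7144 = 0.4275
Terminal stock prices: S_u = 191.6, S_d = 95.13
Terminal payoffs (S − K): max(39.57, 0) = 39.57, max(-56.87, 0) = 0
Node 0 (S = 135): V_0 = e^(−0.01)·[0.4275·39.5741 + 0.5725·0.0000] = 16.7477

$16.75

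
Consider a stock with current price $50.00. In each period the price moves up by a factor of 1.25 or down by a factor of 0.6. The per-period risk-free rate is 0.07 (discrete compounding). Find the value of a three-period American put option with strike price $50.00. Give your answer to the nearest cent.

Risk-neutral probability p = (1 + 0.07 − 0.6)/(1.25 − 0.6) = 0.4700/0.6500 = 0.7231
Terminal stock prices: S_uuu = 97.66, S_uud = 46.88, S_udd = 22.5, S_ddd = 10.8
Terminal payoffs (K − S): max(-47.66, 0) = 0, max(3.125, 0) = 3.125, max(27.5, 0) = 27.5, max(39.2, 0) = 39.2
Node uu (S = 78.12): continuation = 1/1.07·[0.7231·0.0000 + 0.2769·3.1250] = 0.8088; exercise value = 0.0000 ≤ continuation, so V_uu = 0.8088
Node ud (S = 37.5): continuation = 1/1.07·[0.7231·3.1250 + 0.2769·27.5000] = 9.2290; exercise value = 12.5000 > continuation, so V_ud = 12.5000 (exercise)
Node dd (S = 18): continuation = 1/1.07·[0.7231·27.5000 + 0.2769·39.2000] = 28.7290; exercise value = 32.0000 > continuation, so V_dd = 32.0000 (exercise)
Node u (S = 62.5): continuation = 1/1.07·[0.7231·0.8088 + 0.2769·12.5000] = 3.7816; exercise value = 0.0000 ≤ continuation, so V_u = 3.7816
Node d (S = 30): continuation = 1/1.07·[0.7231·12.5000 + 0.2769·32.0000] = 16.7290; exercise value = 20.0000 > continuation, so V_d = 20.0000 (exercise)
Node 0 (S = 50): continuation = 1/1.07·[0.7231·3.7816 + 0.2769·20.0000] = 7.7317; exercise value = 0.0000 ≤ continuation, so V_0 = 7.7317

$7.73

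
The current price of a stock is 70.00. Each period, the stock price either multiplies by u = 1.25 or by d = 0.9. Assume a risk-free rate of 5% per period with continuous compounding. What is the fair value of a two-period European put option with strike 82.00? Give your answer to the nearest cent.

Risk-neutral probability p = (e^0.05 − 0.9)/(1.25 − 0.9) = 0.1513/0.3500 = 0.4322
Terminal stock prices: S_uu = 109.4, S_ud = 78.75, S_dd = 56.7
Terminal payoffs (K − S): max(-27.38, 0) = 0, max(3.25, 0) = 3.25, max(25.3, 0) = 25.3
Node u (S = 87.5): V_u = e^(−0.05)·[0.4322·0.0000 + 0.5678·3.2500] = 1.7553
Node d (S = 63): V_d = e^(−0.05)·[0.4322·3.2500 + 0.5678·25.3000] = 15.0008
Node 0 (S = 70): V_0 = e^(−0.05)·[0.4322·1.7553 + 0.5678·15.0008] = 8.8237

8.82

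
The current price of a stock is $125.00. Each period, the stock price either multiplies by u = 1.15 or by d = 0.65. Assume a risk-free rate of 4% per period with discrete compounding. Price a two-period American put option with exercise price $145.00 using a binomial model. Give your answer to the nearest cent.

$21.67

Risk-neutral probability p = (1 + 0.04 − 0.65)/(1.15 − 0.65) = 0.3900/0.5000 = 0.7800
Terminal stock prices: S_uu = 165.3, S_ud = 93.44, S_dd = 52.81
Terminal payoffs (K − S): max(-20.31, 0) = 0, max(51.56, 0) = 51.56, max(92.19, 0) = 92.19
Node u (S = 143.8): continuation = 1/1.04·[0.7800·0.0000 + 0.2200·51.5625] = 10.9075; exercise value = 1.2500 ≤ continuation, so V_u = 10.9075
Node d (S = 81.25): continuation = 1/1.04·[0.7800·51.5625 + 0.2200·92.1875] = 58.1731; exercise value = 63.7500 > continuation, so V_d = 63.7500 (exercise)
Node 0 (S = 125): continuation = 1/1.04·[0.7800·10.9075 + 0.2200·63.7500] = 21.6662; exercise value = 20.0000 ≤ continuation, so V_0 = 21.6662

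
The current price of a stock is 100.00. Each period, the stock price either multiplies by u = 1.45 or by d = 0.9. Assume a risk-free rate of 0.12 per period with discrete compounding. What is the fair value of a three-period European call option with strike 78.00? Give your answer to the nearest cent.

45.27

Risk-neutral probability p = (1 + 0.12 − 0.9)/(1.45 − 0.9) = 0.2200/0.5500 = 0.4000
Terminal stock prices: S_uuu = 304.9, S_uud = 189.2, S_udd = 117.5, S_ddd = 72.9
Terminal payoffs (S − K): max(226.9, 0) = 226.9, max(111.2, 0) = 111.2, max(39.45, 0) = 39.45, max(-5.1, 0) = 0
Node uu (S = 210.2): V_uu = 1/1.12·[0.4000·226.8625 + 0.6000·111.2250] = 140.6071
Node ud (S = 130.5): V_ud = 1/1.12·[0.4000·111.2250 + 0.6000·39.4500] = 60.8571
Node dd (S = 81): V_dd = 1/1.12·[0.4000·39.4500 + 0.6000·0.0000] = 14.0893
Node u (S = 145): V_u = 1/1.12·[0.4000·140.6071 + 0.6000·60.8571] = 82.8189
Node d (S = 90): V_d = 1/1.12·[0.4000·60.8571 + 0.6000·14.0893] = 29.2825
Node 0 (S = 100): V_0 = 1/1.12·[0.4000·82.8189 + 0.6000·29.2825] = 45.2652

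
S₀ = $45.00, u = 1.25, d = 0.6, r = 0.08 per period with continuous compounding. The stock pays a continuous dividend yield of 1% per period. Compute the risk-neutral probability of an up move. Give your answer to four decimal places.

Per-period risk-free factor R = e^0.08 = 1.0833; dividend-adjusted growth = e^(0.08−0.01) = 1.0725.
Risk-neutral probability p = (1.0725 − 0.6)/(1.25 − 0.6) = 0.4725/0.6500 = 0.7269

p = 0.7269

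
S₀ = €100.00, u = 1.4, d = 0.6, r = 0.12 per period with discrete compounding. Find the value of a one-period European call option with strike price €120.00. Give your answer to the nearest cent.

€11.61

Risk-neutral probability p = (1 + 0.12 − 0.6)/(1.4 − 0.6) = 0.5200/0.8000 = 0.6500
Terminal stock prices: S_u = 140, S_d = 60
Terminal payoffs (S − K): max(20, 0) = 20, max(-60, 0) = 0
Node 0 (S = 100): V_0 = 1/1.12·[0.6500·20.0000 + 0.3500·0.0000] = 11.6071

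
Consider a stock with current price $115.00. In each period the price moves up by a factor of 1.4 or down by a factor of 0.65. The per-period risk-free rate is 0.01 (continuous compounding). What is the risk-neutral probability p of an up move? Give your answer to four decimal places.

p = 0.4801

Risk-neutral probability p = (e^0.01 − 0.65)/(1.4 − 0.65) = 0.3601/0.7500 = 0.4801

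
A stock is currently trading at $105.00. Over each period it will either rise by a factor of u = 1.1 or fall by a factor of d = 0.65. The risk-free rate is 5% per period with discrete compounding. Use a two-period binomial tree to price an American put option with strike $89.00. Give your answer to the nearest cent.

$3.44

Risk-neutral probability p = (1 + 0.05 − 0.65)/(1.1 − 0.65) = 0.4000/0.4500 = 0.8889
Terminal stock prices: S_uu = 127.1, S_ud = 75.08, S_dd = 44.36
Terminal payoffs (K − S): max(-38.05, 0) = 0, max(13.92, 0) = 13.92, max(44.64, 0) = 44.64
Node u (S = 115.5): continuation = 1/1.05·[0.8889·0.0000 + 0.1111·13.9250] = 1.4735; exercise value = 0.0000 ≤ continuation, so V_u = 1.4735
Node d (S = 68.25): continuation = 1/1.05·[0.8889·13.9250 + 0.1111·44.6375] = 16.5119; exercise value = 20.7500 > continuation, so V_d = 20.7500 (exercise)
Node 0 (S = 105): continuation = 1/1.05·[0.8889·1.4735 + 0.1111·20.7500] = 3.4432; exercise value = 0.0000 ≤ continuation, so V_0 = 3.4432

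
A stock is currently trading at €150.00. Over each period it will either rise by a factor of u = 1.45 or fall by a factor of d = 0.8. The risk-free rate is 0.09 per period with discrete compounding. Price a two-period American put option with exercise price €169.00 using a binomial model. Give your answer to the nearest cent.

€24.90

Risk-neutral probability p = (1 + 0.09 − 0.8)/(1.45 − 0.8) = 0.2900/0.6500 = 0.4462
Terminal stock prices: S_uu = 315.4, S_ud = 174, S_dd = 96
Terminal payoffs (K − S): max(-146.4, 0) = 0, max(-5, 0) = 0, max(73, 0) = 73
Node u (S = 217.5): continuation = 1/1.09·[0.4462·0.0000 + 0.5538·0.0000] = 0.0000; exercise value = 0.0000 ≤ continuation, so V_u = 0.0000
Node d (S = 120): continuation = 1/1.09·[0.4462·0.0000 + 0.5538·73.0000] = 37.0924; exercise value = 49.0000 > continuation, so V_d = 49.0000 (exercise)
Node 0 (S = 150): continuation = 1/1.09·[0.4462·0.0000 + 0.5538·49.0000] = 24.8977; exercise value = 19.0000 ≤ continuation, so V_0 = 24.8977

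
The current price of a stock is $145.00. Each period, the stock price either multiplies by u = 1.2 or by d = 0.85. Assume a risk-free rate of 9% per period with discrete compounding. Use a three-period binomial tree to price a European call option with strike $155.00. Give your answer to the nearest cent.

Risk-neutral probability p = (1 + 0.09 − 0.85)/(1.2 − 0.85) = 0.2400/0.3500 = 0.6857
Terminal stock prices: S_uuu = 250.6, S_uud = 177.5, S_udd = 125.7, S_ddd = 89.05
Terminal payoffs (S − K): max(95.56, 0) = 95.56, max(22.48, 0) = 22.48, max(-29.29, 0) = 0, max(-65.95, 0) = 0
Node uu (S = 208.8): V_uu = 1/1.09·[0.6857·95.5600 + 0.3143·22.4800] = 66.5982
Node ud (S = 147.9): V_ud = 1/1.09·[0.6857·22.4800 + 0.3143·0.0000] = 14.1421
Node dd (S = 104.8): V_dd = 1/1.09·[0.6857·0.0000 + 0.3143·0.0000] = 0.0000
Node u (S = 174): V_u = 1/1.09·[0.6857·66.5982 + 0.3143·14.1421] = 45.9743
Node d (S = 123.2): V_d = 1/1.09·[0.6857·14.1421 + 0.3143·0.0000] = 8.8967
Node 0 (S = 145): V_0 = 1/1.09·[0.6857·45.9743 + 0.3143·8.8967] = 31.4875

$31.49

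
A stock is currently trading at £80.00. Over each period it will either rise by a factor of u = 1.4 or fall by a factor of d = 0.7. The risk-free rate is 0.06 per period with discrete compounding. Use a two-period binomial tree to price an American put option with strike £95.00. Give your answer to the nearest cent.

Risk-neutral probability p = (1 + 0.06 − 0.7)/(1.4 − 0.7) = 0.3600/0.7000 = 0.5143
Terminal stock prices: S_uu = 156.8, S_ud = 78.4, S_dd = 39.2
Terminal payoffs (K − S): max(-61.8, 0) = 0, max(16.6, 0) = 16.6, max(55.8, 0) = 55.8
Node u (S = 112): continuation = 1/1.06·[0.5143·0.0000 + 0.4857·16.6000] = 7.6065; exercise value = 0.0000 ≤ continuation, so V_u = 7.6065
Node d (S = 56): continuation = 1/1.06·[0.5143·16.6000 + 0.4857·55.8000] = 33.6226; exercise value = 39.0000 > continuation, so V_d = 39.0000 (exercise)
Node 0 (S = 80): continuation = 1/1.06·[0.5143·7.6065 + 0.4857·39.0000] = 21.5611; exercise value = 15.0000 ≤ continuation, so V_0 = 21.5611

£21.56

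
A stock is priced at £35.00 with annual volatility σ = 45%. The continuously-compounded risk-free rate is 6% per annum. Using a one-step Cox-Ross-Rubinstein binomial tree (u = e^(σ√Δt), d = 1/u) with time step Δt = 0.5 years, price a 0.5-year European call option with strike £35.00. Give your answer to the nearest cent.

£5.96

CRR parameters: u = e^(σ√Δt) = e^(0.45·√0.5) = 1.3746, d = 1/u = 0.7275
Per-period rate: rΔt = 0.06·0.5 = 0.03, so R = e^0.03 = 1.0305
Risk-neutral probability p = (e^0.03 − 0.7275)/(1.3746 − 0.7275) = 0.3030/0.6472 = 0.4682
Terminal stock prices: S_u = 48.11, S_d = 25.46
Terminal payoffs (S − K): max(13.11, 0) = 13.11, max(-9.539, 0) = 0
Node 0 (S = 35): V_0 = e^(−0.03)·[0.4682·13.1127 + 0.5318·0.0000] = 5.9576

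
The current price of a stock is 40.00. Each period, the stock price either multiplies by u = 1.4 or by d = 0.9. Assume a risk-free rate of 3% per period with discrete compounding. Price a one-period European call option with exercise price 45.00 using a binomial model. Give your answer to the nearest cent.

Risk-neutral probability p = (1 + 0.03 − 0.9)/(1.4 − 0.9) = 0.1300/0.5000 = 0.2600
Terminal stock prices: S_u = 56, S_d = 36
Terminal payoffs (S − K): max(11, 0) = 11, max(-9, 0) = 0
Node 0 (S = 40): V_0 = 1/1.03·[0.2600·11.0000 + 0.7400·0.0000] = 2.7767

2.78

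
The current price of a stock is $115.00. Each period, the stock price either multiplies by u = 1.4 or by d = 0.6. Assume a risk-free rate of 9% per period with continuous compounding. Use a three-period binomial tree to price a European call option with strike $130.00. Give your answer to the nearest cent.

Risk-neutral probability p = (e^0.09 − 0.6)/(1.4 − 0.6) = 0.4942/0.8000 = 0.6177
Terminal stock prices: S_uuu = 315.6, S_uud = 135.2, S_udd = 57.96, S_ddd = 24.84
Terminal payoffs (S − K): max(185.6, 0) = 185.6, max(5.24, 0) = 5.24, max(-72.04, 0) = 0, max(-105.2, 0) = 0
Node uu (S = 225.4): V_uu = e^(−0.09)·[0.6177·185.5600 + 0.3823·5.2400] = 106.5889
Node ud (S = 96.6): V_ud = e^(−0.09)·[0.6177·5.2400 + 0.3823·0.0000] = 2.9583
Node dd (S = 41.4): V_dd = e^(−0.09)·[0.6177·0.0000 + 0.3823·0.0000] = 0.0000
Node u (S = 161): V_u = e^(−0.09)·[0.6177·106.5889 + 0.3823·2.9583] = 61.2085
Node d (S = 69): V_d = e^(−0.09)·[0.6177·2.9583 + 0.3823·0.0000] = 1.6701
Node 0 (S = 115): V_0 = e^(−0.09)·[0.6177·61.2085 + 0.3823·1.6701] = 35.1389

$35.14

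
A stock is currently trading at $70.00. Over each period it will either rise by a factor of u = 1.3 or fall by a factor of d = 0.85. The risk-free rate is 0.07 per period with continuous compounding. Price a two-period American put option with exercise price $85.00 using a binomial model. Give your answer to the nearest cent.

$15.00

Risk-neutral probability p = (e^0.07 − 0.85)/(1.3 − 0.85) = 0.2225/0.4500 = 0.4945
Terminal stock prices: S_uu = 118.3, S_ud = 77.35, S_dd = 50.57
Terminal payoffs (K − S): max(-33.3, 0) = 0, max(7.65, 0) = 7.65, max(34.43, 0) = 34.43
Node u (S = 91): continuation = e^(−0.07)·[0.4945·0.0000 + 0.5055·7.6500] = 3.6059; exercise value = 0.0000 ≤ continuation, so V_u = 3.6059
Node d (S = 59.5): continuation = e^(−0.07)·[0.4945·7.6500 + 0.5055·34.4250] = 19.7535; exercise value = 25.5000 > continuation, so V_d = 25.5000 (exercise)
Node 0 (S = 70): continuation = e^(−0.07)·[0.4945·3.6059 + 0.5055·25.5000] = 13.6821; exercise value = 15.0000 > continuation, so V_0 = 15.0000 (exercise)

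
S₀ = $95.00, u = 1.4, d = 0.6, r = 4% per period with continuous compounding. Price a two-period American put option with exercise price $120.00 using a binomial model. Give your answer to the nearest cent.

Risk-neutral probability p = (e^0.04 − 0.6)/(1.4 − 0.6) = 0.4408/0.8000 = 0.5510
Terminal stock prices: S_uu = 186.2, S_ud = 79.8, S_dd = 34.2
Terminal payoffs (K − S): max(-66.2, 0) = 0, max(40.2, 0) = 40.2, max(85.8, 0) = 85.8
Node u (S = 133): continuation = e^(−0.04)·[0.5510·0.0000 + 0.4490·40.2000] = 17.3415; exercise value = 0.0000 ≤ continuation, so V_u = 17.3415
Node d (S = 57): continuation = e^(−0.04)·[0.5510·40.2000 + 0.4490·85.8000] = 58.2947; exercise value = 63.0000 > continuation, so V_d = 63.0000 (exercise)
Node 0 (S = 95): continuation = e^(−0.04)·[0.5510·17.3415 + 0.4490·63.0000] = 36.3578; exercise value = 25.0000 ≤ continuation, so V_0 = 36.3578

$36.36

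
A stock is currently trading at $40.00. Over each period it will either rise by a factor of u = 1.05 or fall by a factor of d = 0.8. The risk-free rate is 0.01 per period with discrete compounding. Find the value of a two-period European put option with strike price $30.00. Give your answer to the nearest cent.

Risk-neutral probability p = (1 + 0.01 − 0.8)/(1.05 − 0.8) = 0.2100/0.2500 = 0.8400
Terminal stock prices: S_uu = 44.1, S_ud = 33.6, S_dd = 25.6
Terminal payoffs (K − S): max(-14.1, 0) = 0, max(-3.6, 0) = 0, max(4.4, 0) = 4.4
Node u (S = 42): V_u = 1/1.01·[0.8400·0.0000 + 0.1600·0.0000] = 0.0000
Node d (S = 32): V_d = 1/1.01·[0.8400·0.0000 + 0.1600·4.4000] = 0.6970
Node 0 (S = 40): V_0 = 1/1.01·[0.8400·0.0000 + 0.1600·0.6970] = 0.1104

$0.11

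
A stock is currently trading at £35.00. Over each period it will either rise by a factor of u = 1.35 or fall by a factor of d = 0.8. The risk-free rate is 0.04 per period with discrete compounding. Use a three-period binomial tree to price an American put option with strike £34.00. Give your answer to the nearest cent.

£4.33

Risk-neutral probability p = (1 + 0.04 − 0.8)/(1.35 − 0.8) = 0.2400/0.5500 = 0.4364
Terminal stock prices: S_uuu = 86.11, S_uud = 51.03, S_udd = 30.24, S_ddd = 17.92
Terminal payoffs (K − S): max(-52.11, 0) = 0, max(-17.03, 0) = 0, max(3.76, 0) = 3.76, max(16.08, 0) = 16.08
Node uu (S = 63.79): continuation = 1/1.04·[0.4364·0.0000 + 0.5636·0.0000] = 0.0000; exercise value = 0.0000 ≤ continuation, so V_uu = 0.0000
Node ud (S = 37.8): continuation = 1/1.04·[0.4364·0.0000 + 0.5636·3.7600] = 2.0378; exercise value = 0.0000 ≤ continuation, so V_ud = 2.0378
Node dd (S = 22.4): continuation = 1/1.04·[0.4364·3.7600 + 0.5636·16.0800] = 10.2923; exercise value = 11.6000 > continuation, so V_dd = 11.6000 (exercise)
Node u (S = 47.25): continuation = 1/1.04·[0.4364·0.0000 + 0.5636·2.0378] = 1.1044; exercise value = 0.0000 ≤ continuation, so V_u = 1.1044
Node d (S = 28): continuation = 1/1.04·[0.4364·2.0378 + 0.5636·11.6000] = 7.1417; exercise value = 6.0000 ≤ continuation, so V_d = 7.1417
Node 0 (S = 35): continuation = 1/1.04·[0.4364·1.1044 + 0.5636·7.1417] = 4.3339; exercise value = 0.0000 ≤ continuation, so V_0 = 4.3339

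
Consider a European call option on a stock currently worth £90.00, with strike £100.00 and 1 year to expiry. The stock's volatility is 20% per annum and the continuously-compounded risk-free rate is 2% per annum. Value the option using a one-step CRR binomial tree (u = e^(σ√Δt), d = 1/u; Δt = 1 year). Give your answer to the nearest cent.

CRR parameters: u = e^(σ√Δt) = e^(0.2·√1) = 1.2214, d = 1/u = 0.8187
Per-period rate: rΔt = 0.02·1 = 0.02, so R = e^0.02 = 1.0202
Risk-neutral probability p = (e^0.02 − 0.8187)/(1.2214 − 0.8187) = 0.2015/0.4027 = 0.5003
Terminal stock prices: S_u = 109.9, S_d = 73.69
Terminal payoffs (S − K): max(9.926, 0) = 9.926, max(-26.31, 0) = 0
Node 0 (S = 90): V_0 = e^(−0.02)·[0.5003·9.9262 + 0.4997·0.0000] = 4.8681

£4.87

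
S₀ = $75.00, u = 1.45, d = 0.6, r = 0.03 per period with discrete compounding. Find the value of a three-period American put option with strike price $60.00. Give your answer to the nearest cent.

$12.31

Risk-neutral probability p = (1 + 0.03 − 0.6)/(1.45 − 0.6) = 0.4300/0.8500 = 0.5059
Terminal stock prices: S_uuu = 228.6, S_uud = 94.61, S_udd = 39.15, S_ddd = 16.2
Terminal payoffs (K − S): max(-168.6, 0) = 0, max(-34.61, 0) = 0, max(20.85, 0) = 20.85, max(43.8, 0) = 43.8
Node uu (S = 157.7): continuation = 1/1.03·[0.5059·0.0000 + 0.4941·0.0000] = 0.0000; exercise value = 0.0000 ≤ continuation, so V_uu = 0.0000
Node ud (S = 65.25): continuation = 1/1.03·[0.5059·0.0000 + 0.4941·20.8500] = 10.0023; exercise value = 0.0000 ≤ continuation, so V_ud = 10.0023
Node dd (S = 27): continuation = 1/1.03·[0.5059·20.8500 + 0.4941·43.8000] = 31.2524; exercise value = 33.0000 > continuation, so V_dd = 33.0000 (exercise)
Node u (S = 108.8): continuation = 1/1.03·[0.5059·0.0000 + 0.4941·10.0023] = 4.7984; exercise value = 0.0000 ≤ continuation, so V_u = 4.7984
Node d (S = 45): continuation = 1/1.03·[0.5059·10.0023 + 0.4941·33.0000] = 20.7436; exercise value = 15.0000 ≤ continuation, so V_d = 20.7436
Node 0 (S = 75): continuation = 1/1.03·[0.5059·4.7984 + 0.4941·20.7436] = 12.3079; exercise value = 0.0000 ≤ continuation, so V_0 = 12.3079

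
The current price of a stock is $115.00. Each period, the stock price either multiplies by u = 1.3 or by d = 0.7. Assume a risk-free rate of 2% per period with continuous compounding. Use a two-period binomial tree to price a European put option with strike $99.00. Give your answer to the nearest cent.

$8.91

Risk-neutral probability p = (e^0.02 − 0.7)/(1.3 − 0.7) = 0.3202/0.6000 = 0.5337
Terminal stock prices: S_uu = 194.4, S_ud = 104.6, S_dd = 56.35
Terminal payoffs (K − S): max(-95.35, 0) = 0, max(-5.65, 0) = 0, max(42.65, 0) = 42.65
Node u (S = 149.5): V_u = e^(−0.02)·[0.5337·0.0000 + 0.4663·0.0000] = 0.0000
Node d (S = 80.5): V_d = e^(−0.02)·[0.5337·0.0000 + 0.4663·42.6500] = 19.4952
Node 0 (S = 115): V_0 = e^(−0.02)·[0.5337·0.0000 + 0.4663·19.4952] = 8.9112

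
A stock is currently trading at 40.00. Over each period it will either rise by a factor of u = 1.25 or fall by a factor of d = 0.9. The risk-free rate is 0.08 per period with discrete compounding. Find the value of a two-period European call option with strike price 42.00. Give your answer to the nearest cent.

5.93

Risk-neutral probability p = (1 + 0.08 − 0.9)/(1.25 − 0.9) = 0.1800/0.3500 = 0.5143
Terminal stock prices: S_uu = 62.5, S_ud = 45, S_dd = 32.4
Terminal payoffs (S − K): max(20.5, 0) = 20.5, max(3, 0) = 3, max(-9.6, 0) = 0
Node u (S = 50): V_u = 1/1.08·[0.5143·20.5000 + 0.4857·3.0000] = 11.1111
Node d (S = 36): V_d = 1/1.08·[0.5143·3.0000 + 0.4857·0.0000] = 1.4286
Node 0 (S = 40): V_0 = 1/1.08·[0.5143·11.1111 + 0.4857·1.4286] = 5.9335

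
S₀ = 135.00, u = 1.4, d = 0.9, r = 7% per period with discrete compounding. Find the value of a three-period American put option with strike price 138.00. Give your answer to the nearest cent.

Risk-neutral probability p = (1 + 0.07 − 0.9)/(1.4 − 0.9) = 0.1700/0.5000 = 0.3400
Terminal stock prices: S_uuu = 370.4, S_uud = 238.1, S_udd = 153.1, S_ddd = 98.42
Terminal payoffs (K − S): max(-232.4, 0) = 0, max(-100.1, 0) = 0, max(-15.09, 0) = 0, max(39.58, 0) = 39.58
Node uu (S = 264.6): continuation = 1/1.07·[0.3400·0.0000 + 0.6600·0.0000] = 0.0000; exercise value = 0.0000 ≤ continuation, so V_uu = 0.0000
Node ud (S = 170.1): continuation = 1/1.07·[0.3400·0.0000 + 0.6600·0.0000] = 0.0000; exercise value = 0.0000 ≤ continuation, so V_ud = 0.0000
Node dd (S = 109.4): continuation = 1/1.07·[0.3400·0.0000 + 0.6600·39.5850] = 24.4169; exercise value = 28.6500 > continuation, so V_dd = 28.6500 (exercise)
Node u (S = 189): continuation = 1/1.07·[0.3400·0.0000 + 0.6600·0.0000] = 0.0000; exercise value = 0.0000 ≤ continuation, so V_u = 0.0000
Node d (S = 121.5): continuation = 1/1.07·[0.3400·0.0000 + 0.6600·28.6500] = 17.6720; exercise value = 16.5000 ≤ continuation, so V_d = 17.6720
Node 0 (S = 135): continuation = 1/1.07·[0.3400·0.0000 + 0.6600·17.6720] = 10.9005; exercise value = 3.0000 ≤ continuation, so V_0 = 10.9005

10.90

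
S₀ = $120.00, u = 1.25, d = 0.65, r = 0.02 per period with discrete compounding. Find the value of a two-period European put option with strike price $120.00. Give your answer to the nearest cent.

Risk-neutral probability p = (1 + 0.02 − 0.65)/(1.25 − 0.65) = 0.3700/0.6000 = 0.6167
Terminal stock prices: S_uu = 187.5, S_ud = 97.5, S_dd = 50.7
Terminal payoffs (K − S): max(-67.5, 0) = 0, max(22.5, 0) = 22.5, max(69.3, 0) = 69.3
Node u (S = 150): V_u = 1/1.02·[0.6167·0.0000 + 0.3833·22.5000] = 8.4559
Node d (S = 78): V_d = 1/1.02·[0.6167·22.5000 + 0.3833·69.3000] = 39.6471
Node 0 (S = 120): V_0 = 1/1.02·[0.6167·8.4559 + 0.3833·39.6471] = 20.0123

$20.01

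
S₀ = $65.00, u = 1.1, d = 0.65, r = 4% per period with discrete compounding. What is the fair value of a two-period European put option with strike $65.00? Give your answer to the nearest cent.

Risk-neutral probability p = (1 + 0.04 − 0.65)/(1.1 − 0.65) = 0.3900/0.4500 = 0.8667
Terminal stock prices: S_uu = 78.65, S_ud = 46.48, S_dd = 27.46
Terminal payoffs (K − S): max(-13.65, 0) = 0, max(18.52, 0) = 18.52, max(37.54, 0) = 37.54
Node u (S = 71.5): V_u = 1/1.04·[0.8667·0.0000 + 0.1333·18.5250] = 2.3750
Node d (S = 42.25): V_d = 1/1.04·[0.8667·18.5250 + 0.1333·37.5375] = 20.2500
Node 0 (S = 65): V_0 = 1/1.04·[0.8667·2.3750 + 0.1333·20.2500] = 4.5753

$4.58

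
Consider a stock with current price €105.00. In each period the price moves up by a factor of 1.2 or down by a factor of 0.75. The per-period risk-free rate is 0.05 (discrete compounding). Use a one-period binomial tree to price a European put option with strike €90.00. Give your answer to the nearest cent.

€3.57

Risk-neutral probability p = (1 + 0.05 − 0.75)/(1.2 − 0.75) = 0.3000/0.4500 = 0.6667
Terminal stock prices: S_u = 126, S_d = 78.75
Terminal payoffs (K − S): max(-36, 0) = 0, max(11.25, 0) = 11.25
Node 0 (S = 105): V_0 = 1/1.05·[0.6667·0.0000 + 0.3333·11.2500] = 3.5714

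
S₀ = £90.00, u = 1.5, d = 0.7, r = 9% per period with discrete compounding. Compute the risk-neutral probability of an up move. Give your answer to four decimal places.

Risk-neutral probability p = (1 + 0.09 − 0.7)/(1.5 − 0.7) = 0.3900/0.8000 = 0.4875

p = 0.4875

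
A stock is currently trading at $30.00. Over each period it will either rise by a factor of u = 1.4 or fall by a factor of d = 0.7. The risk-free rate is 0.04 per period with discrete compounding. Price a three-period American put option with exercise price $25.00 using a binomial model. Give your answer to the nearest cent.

Risk-neutral probability p = (1 + 0.04 − 0.7)/(1.4 − 0.7) = 0.3400/0.7000 = 0.4857
Terminal stock prices: S_uuu = 82.32, S_uud = 41.16, S_udd = 20.58, S_ddd = 10.29
Terminal payoffs (K − S): max(-57.32, 0) = 0, max(-16.16, 0) = 0, max(4.42, 0) = 4.42, max(14.71, 0) = 14.71
Node uu (S = 58.8): continuation = 1/1.04·[0.4857·0.0000 + 0.5143·0.0000] = 0.0000; exercise value = 0.0000 ≤ continuation, so V_uu = 0.0000
Node ud (S = 29.4): continuation = 1/1.04·[0.4857·0.0000 + 0.5143·4.4200] = 2.1857; exercise value = 0.0000 ≤ continuation, so V_ud = 2.1857
Node dd (S = 14.7): continuation = 1/1.04·[0.4857·4.4200 + 0.5143·14.7100] = 9.3385; exercise value = 10.3000 > continuation, so V_dd = 10.3000 (exercise)
Node u (S = 42): continuation = 1/1.04·[0.4857·0.0000 + 0.5143·2.1857] = 1.0808; exercise value = 0.0000 ≤ continuation, so V_u = 1.0808
Node d (S = 21): continuation = 1/1.04·[0.4857·2.1857 + 0.5143·10.3000] = 6.1142; exercise value = 4.0000 ≤ continuation, so V_d = 6.1142
Node 0 (S = 30): continuation = 1/1.04·[0.4857·1.0808 + 0.5143·6.1142] = 3.5283; exercise value = 0.0000 ≤ continuation, so V_0 = 3.5283

$3.53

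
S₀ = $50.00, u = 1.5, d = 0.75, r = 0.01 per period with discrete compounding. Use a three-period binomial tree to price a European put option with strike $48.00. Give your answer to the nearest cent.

$9.79

Risk-neutral probability p = (1 + 0.01 − 0.75)/(1.5 − 0.75) = 0.2600/0.7500 = 0.3467
Terminal stock prices: S_uuu = 168.8, S_uud = 84.38, S_udd = 42.19, S_ddd = 21.09
Terminal payoffs (K − S): max(-120.8, 0) = 0, max(-36.38, 0) = 0, max(5.812, 0) = 5.812, max(26.91, 0) = 26.91
Node uu (S = 112.5): V_uu = 1/1.01·[0.3467·0.0000 + 0.6533·0.0000] = 0.0000
Node ud (S = 56.25): V_ud = 1/1.01·[0.3467·0.0000 + 0.6533·5.8125] = 3.7599
Node dd (S = 28.12): V_dd = 1/1.01·[0.3467·5.8125 + 0.6533·26.9062] = 19.3998
Node u (S = 75): V_u = 1/1.01·[0.3467·0.0000 + 0.6533·3.7599] = 2.4321
Node d (S = 37.5): V_d = 1/1.01·[0.3467·3.7599 + 0.6533·19.3998] = 13.8395
Node 0 (S = 50): V_0 = 1/1.01·[0.3467·2.4321 + 0.6533·13.8395] = 9.7871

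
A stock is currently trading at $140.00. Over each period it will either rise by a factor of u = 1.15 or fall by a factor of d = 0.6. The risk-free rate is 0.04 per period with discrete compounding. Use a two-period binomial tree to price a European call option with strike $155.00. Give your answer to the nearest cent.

$17.84

Risk-neutral probability p = (1 + 0.04 − 0.6)/(1.15 − 0.6) = 0.4400/0.5500 = 0.8000
Terminal stock prices: S_uu = 185.1, S_ud = 96.6, S_dd = 50.4
Terminal payoffs (S − K): max(30.15, 0) = 30.15, max(-58.4, 0) = 0, max(-104.6, 0) = 0
Node u (S = 161): V_u = 1/1.04·[0.8000·30.1500 + 0.2000·0.0000] = 23.1923
Node d (S = 84): V_d = 1/1.04·[0.8000·0.0000 + 0.2000·0.0000] = 0.0000
Node 0 (S = 140): V_0 = 1/1.04·[0.8000·23.1923 + 0.2000·0.0000] = 17.8402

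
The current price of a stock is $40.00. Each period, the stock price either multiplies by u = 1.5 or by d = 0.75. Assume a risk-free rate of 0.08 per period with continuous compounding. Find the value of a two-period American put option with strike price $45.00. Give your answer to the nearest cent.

Risk-neutral probability p = (e^0.08 − 0.75)/(1.5 − 0.75) = 0.3333/0.7500 = 0.4444
Terminal stock prices: S_uu = 90, S_ud = 45, S_dd = 22.5
Terminal payoffs (K − S): max(-45, 0) = 0, max(0, 0) = 0, max(22.5, 0) = 22.5
Node u (S = 60): continuation = e^(−0.08)·[0.4444·0.0000 + 0.5556·0.0000] = 0.0000; exercise value = 0.0000 ≤ continuation, so V_u = 0.0000
Node d (S = 30): continuation = e^(−0.08)·[0.4444·0.0000 + 0.5556·22.5000] = 11.5402; exercise value = 15.0000 > continuation, so V_d = 15.0000 (exercise)
Node 0 (S = 40): continuation = e^(−0.08)·[0.4444·0.0000 + 0.5556·15.0000] = 7.6935; exercise value = 5.0000 ≤ continuation, so V_0 = 7.6935

$7.69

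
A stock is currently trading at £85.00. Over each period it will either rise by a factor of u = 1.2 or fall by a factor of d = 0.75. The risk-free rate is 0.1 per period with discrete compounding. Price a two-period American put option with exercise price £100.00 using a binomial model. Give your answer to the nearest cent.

Risk-neutral probability p = (1 + 0.1 − 0.75)/(1.2 − 0.75) = 0.3500/0.4500 = 0.7778
Terminal stock prices: S_uu = 122.4, S_ud = 76.5, S_dd = 47.81
Terminal payoffs (K − S): max(-22.4, 0) = 0, max(23.5, 0) = 23.5, max(52.19, 0) = 52.19
Node u (S = 102): continuation = 1/1.1·[0.7778·0.0000 + 0.2222·23.5000] = 4.7475; exercise value = 0.0000 ≤ continuation, so V_u = 4.7475
Node d (S = 63.75): continuation = 1/1.1·[0.7778·23.5000 + 0.2222·52.1875] = 27.1591; exercise value = 36.2500 > continuation, so V_d = 36.2500 (exercise)
Node 0 (S = 85): continuation = 1/1.1·[0.7778·4.7475 + 0.2222·36.2500] = 10.6800; exercise value = 15.0000 > continuation, so V_0 = 15.0000 (exercise)

£15.00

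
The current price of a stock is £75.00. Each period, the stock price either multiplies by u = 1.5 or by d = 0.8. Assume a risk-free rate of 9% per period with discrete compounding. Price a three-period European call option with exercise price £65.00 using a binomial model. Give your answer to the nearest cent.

£28.94

Risk-neutral probability p = (1 + 0.09 − 0.8)/(1.5 − 0.8) = 0.2900/0.7000 = 0.4143
Terminal stock prices: S_uuu = 253.1, S_uud = 135, S_udd = 72, S_ddd = 38.4
Terminal payoffs (S − K): max(188.1, 0) = 188.1, max(70, 0) = 70, max(7, 0) = 7, max(-26.6, 0) = 0
Node uu (S = 168.8): V_uu = 1/1.09·[0.4143·188.1250 + 0.5857·70.0000] = 109.1170
Node ud (S = 90): V_ud = 1/1.09·[0.4143·70.0000 + 0.5857·7.0000] = 30.3670
Node dd (S = 48): V_dd = 1/1.09·[0.4143·7.0000 + 0.5857·0.0000] = 2.6606
Node u (S = 112.5): V_u = 1/1.09·[0.4143·109.1170 + 0.5857·30.3670] = 57.7908
Node d (S = 60): V_d = 1/1.09·[0.4143·30.3670 + 0.5857·2.6606] = 12.9715
Node 0 (S = 75): V_0 = 1/1.09·[0.4143·57.7908 + 0.5857·12.9715] = 28.9353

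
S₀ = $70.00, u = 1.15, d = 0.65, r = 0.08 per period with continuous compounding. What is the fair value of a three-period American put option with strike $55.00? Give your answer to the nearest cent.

Risk-neutral probability p = (e^0.08 − 0.65)/(1.15 − 0.65) = 0.4333/0.5000 = 0.8666
Terminal stock prices: S_uuu = 106.5, S_uud = 60.17, S_udd = 34.01, S_ddd = 19.22
Terminal payoffs (K − S): max(-51.46, 0) = 0, max(-5.174, 0) = 0, max(20.99, 0) = 20.99, max(35.78, 0) = 35.78
Node uu (S = 92.57): continuation = e^(−0.08)·[0.8666·0.0000 + 0.1334·0.0000] = 0.0000; exercise value = 0.0000 ≤ continuation, so V_uu = 0.0000
Node ud (S = 52.33): continuation = e^(−0.08)·[0.8666·0.0000 + 0.1334·20.9887] = 2.5851; exercise value = 2.6750 > continuation, so V_ud = 2.6750 (exercise)
Node dd (S = 29.58): continuation = e^(−0.08)·[0.8666·20.9887 + 0.1334·35.7763] = 21.1964; exercise value = 25.4250 > continuation, so V_dd = 25.4250 (exercise)
Node u (S = 80.5): continuation = e^(−0.08)·[0.8666·0.0000 + 0.1334·2.6750] = 0.3295; exercise value = 0.0000 ≤ continuation, so V_u = 0.3295
Node d (S = 45.5): continuation = e^(−0.08)·[0.8666·2.6750 + 0.1334·25.4250] = 5.2714; exercise value = 9.5000 > continuation, so V_d = 9.5000 (exercise)
Node 0 (S = 70): continuation = e^(−0.08)·[0.8666·0.3295 + 0.1334·9.5000] = 1.4337; exercise value = 0.0000 ≤ continuation, so V_0 = 1.4337

$1.43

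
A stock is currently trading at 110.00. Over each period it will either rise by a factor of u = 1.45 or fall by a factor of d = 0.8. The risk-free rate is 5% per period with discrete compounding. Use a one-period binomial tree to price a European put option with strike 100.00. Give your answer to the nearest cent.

7.03

Risk-neutral probability p = (1 + 0.05 − 0.8)/(1.45 − 0.8) = 0.2500/0.6500 = 0.3846
Terminal stock prices: S_u = 159.5, S_d = 88
Terminal payoffs (K − S): max(-59.5, 0) = 0, max(12, 0) = 12
Node 0 (S = 110): V_0 = 1/1.05·[0.3846·0.0000 + 0.6154·12.0000] = 7.0330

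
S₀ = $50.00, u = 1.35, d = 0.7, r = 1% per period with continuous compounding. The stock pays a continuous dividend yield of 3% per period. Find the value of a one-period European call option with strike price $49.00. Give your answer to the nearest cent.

Per-period risk-free factor R = e^0.01 = 1.0101; dividend-adjusted growth = e^(0.01−0.03) = 0.9802.
Risk-neutral probability p = (0.9802 − 0.7)/(1.35 − 0.7) = 0.2802/0.6500 = 0.4311
Terminal stock prices: S_u = 67.5, S_d = 35
Terminal payoffs (S − K): max(18.5, 0) = 18.5, max(-14, 0) = 0
Node 0 (S = 50): V_0 = e^(−0.01)·[0.4311·18.5000 + 0.5689·0.0000] = 7.8955

$7.90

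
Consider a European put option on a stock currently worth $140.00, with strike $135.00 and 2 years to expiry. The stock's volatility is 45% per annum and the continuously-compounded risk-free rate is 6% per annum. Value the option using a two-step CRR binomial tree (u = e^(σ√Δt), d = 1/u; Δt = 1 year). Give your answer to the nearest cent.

CRR parameters: u = e^(σ√Δt) = e^(0.45·√1) = 1.5683, d = 1/u = 0.6376
Per-period rate: rΔt = 0.06·1 = 0.06, so R = e^0.06 = 1.0618
Risk-neutral probability p = (e^0.06 − 0.6376)/(1.5683 − 0.6376) = 0.4242/0.9307 = 0.4558
Terminal stock prices: S_uu = 344.3, S_ud = 140, S_dd = 56.92
Terminal payoffs (K − S): max(-209.3, 0) = 0, max(-5, 0) = 0, max(78.08, 0) = 78.08
Node u (S = 219.6): V_u = e^(−0.06)·[0.4558·0.0000 + 0.5442·0.0000] = 0.0000
Node d (S = 89.27): V_d = e^(−0.06)·[0.4558·0.0000 + 0.5442·78.0802] = 40.0166
Node 0 (S = 140): V_0 = e^(−0.06)·[0.4558·0.0000 + 0.5442·40.0166] = 20.5087

$20.51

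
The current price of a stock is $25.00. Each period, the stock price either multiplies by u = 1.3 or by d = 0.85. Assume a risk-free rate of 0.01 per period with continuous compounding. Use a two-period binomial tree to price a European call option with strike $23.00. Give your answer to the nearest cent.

Risk-neutral probability p = (e^0.01 − 0.85)/(1.3 − 0.85) = 0.1601/0.4500 = 0.3557
Terminal stock prices: S_uu = 42.25, S_ud = 27.62, S_dd = 18.06
Terminal payoffs (S − K): max(19.25, 0) = 19.25, max(4.625, 0) = 4.625, max(-4.938, 0) = 0
Node u (S = 32.5): V_u = e^(−0.01)·[0.3557·19.2500 + 0.6443·4.6250] = 9.7289
Node d (S = 21.25): V_d = e^(−0.01)·[0.3557·4.6250 + 0.6443·0.0000] = 1.6286
Node 0 (S = 25): V_0 = e^(−0.01)·[0.3557·9.7289 + 0.6443·1.6286] = 4.4647

$4.46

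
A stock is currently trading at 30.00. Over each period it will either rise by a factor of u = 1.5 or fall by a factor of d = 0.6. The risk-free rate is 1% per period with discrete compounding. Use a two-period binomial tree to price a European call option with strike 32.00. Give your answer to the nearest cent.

7.22

Risk-neutral probability p = (1 + 0.01 − 0.6)/(1.5 − 0.6) = 0.4100/0.9000 = 0.4556
Terminal stock prices: S_uu = 67.5, S_ud = 27, S_dd = 10.8
Terminal payoffs (S − K): max(35.5, 0) = 35.5, max(-5, 0) = 0, max(-21.2, 0) = 0
Node u (S = 45): V_u = 1/1.01·[0.4556·35.5000 + 0.5444·0.0000] = 16.0121
Node d (S = 18): V_d = 1/1.01·[0.4556·0.0000 + 0.5444·0.0000] = 0.0000
Node 0 (S = 30): V_0 = 1/1.01·[0.4556·16.0121 + 0.5444·0.0000] = 7.2222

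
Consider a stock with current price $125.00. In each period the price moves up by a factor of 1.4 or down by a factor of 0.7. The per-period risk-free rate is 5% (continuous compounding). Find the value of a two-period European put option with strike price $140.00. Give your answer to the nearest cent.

Risk-neutral probability p = (e^0.05 − 0.7)/(1.4 − 0.7) = 0.3513/0.7000 = 0.5018
Terminal stock prices: S_uu = 245, S_ud = 122.5, S_dd = 61.25
Terminal payoffs (K − S): max(-105, 0) = 0, max(17.5, 0) = 17.5, max(78.75, 0) = 78.75
Node u (S = 175): V_u = e^(−0.05)·[0.5018·0.0000 + 0.4982·17.5000] = 8.2930
Node d (S = 87.5): V_d = e^(−0.05)·[0.5018·17.5000 + 0.4982·78.7500] = 45.6721
Node 0 (S = 125): V_0 = e^(−0.05)·[0.5018·8.2930 + 0.4982·45.6721] = 25.6021

$25.60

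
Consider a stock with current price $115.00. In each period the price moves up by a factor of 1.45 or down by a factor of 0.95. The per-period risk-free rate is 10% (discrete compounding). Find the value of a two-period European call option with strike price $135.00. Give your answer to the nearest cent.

Risk-neutral probability p = (1 + 0.1 − 0.95)/(1.45 − 0.95) = 0.1500/0.5000 = 0.3000
Terminal stock prices: S_uu = 241.8, S_ud = 158.4, S_dd = 103.8
Terminal payoffs (S − K): max(106.8, 0) = 106.8, max(23.41, 0) = 23.41, max(-31.21, 0) = 0
Node u (S = 166.8): V_u = 1/1.1·[0.3000·106.7875 + 0.7000·23.4125] = 44.0227
Node d (S = 109.2): V_d = 1/1.1·[0.3000·23.4125 + 0.7000·0.0000] = 6.3852
Node 0 (S = 115): V_0 = 1/1.1·[0.3000·44.0227 + 0.7000·6.3852] = 16.0695

$16.07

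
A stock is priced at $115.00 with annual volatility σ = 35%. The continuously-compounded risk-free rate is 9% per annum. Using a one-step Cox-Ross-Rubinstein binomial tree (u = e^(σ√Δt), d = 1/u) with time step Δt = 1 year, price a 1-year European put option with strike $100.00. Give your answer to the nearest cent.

CRR parameters: u = e^(σ√Δt) = e^(0.35·√1) = 1.4191, d = 1/u = 0.7047
Per-period rate: rΔt = 0.09·1 = 0.09, so R = e^0.09 = 1.0942
Risk-neutral probability p = (e^0.09 − 0.7047)/(1.4191 − 0.7047) = 0.3895/0.7144 = 0.5452
Terminal stock prices: S_u = 163.2, S_d = 81.04
Terminal payoffs (K − S): max(-63.19, 0) = 0, max(18.96, 0) = 18.96
Node 0 (S = 115): V_0 = e^(−0.09)·[0.5452·0.0000 + 0.4548·18.9609] = 7.8810

$7.88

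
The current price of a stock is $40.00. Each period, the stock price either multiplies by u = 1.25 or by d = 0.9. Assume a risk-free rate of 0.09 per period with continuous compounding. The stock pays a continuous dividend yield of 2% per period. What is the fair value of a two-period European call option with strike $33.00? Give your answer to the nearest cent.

$11.00

Per-period risk-free factor R = e^0.09 = 1.0942; dividend-adjusted growth = e^(0.09−0.02) = 1.0725.
Risk-neutral probability p = (1.0725 − 0.9)/(1.25 − 0.9) = 0.1725/0.3500 = 0.4929
Terminal stock prices: S_uu = 62.5, S_ud = 45, S_dd = 32.4
Terminal payoffs (S − K): max(29.5, 0) = 29.5, max(12, 0) = 12, max(-0.6, 0) = 0
Node u (S = 50): V_u = e^(−0.09)·[0.4929·29.5000 + 0.5071·12.0000] = 18.8502
Node d (S = 36): V_d = e^(−0.09)·[0.4929·12.0000 + 0.5071·0.0000] = 5.4055
Node 0 (S = 40): V_0 = e^(−0.09)·[0.4929·18.8502 + 0.5071·5.4055] = 10.9965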